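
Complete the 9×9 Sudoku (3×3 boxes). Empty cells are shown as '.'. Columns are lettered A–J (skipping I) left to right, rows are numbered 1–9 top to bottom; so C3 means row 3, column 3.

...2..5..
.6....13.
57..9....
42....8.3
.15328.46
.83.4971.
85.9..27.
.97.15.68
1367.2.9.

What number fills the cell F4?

1

B1 = 4 (sole candidate).
H1 = 8 (sole candidate).
H3 = 2 (sole candidate).
J3 = 4 (sole candidate).
C4 = 9 (sole candidate).
H4 = 5 (sole candidate).
A5 = 7 (sole candidate).
G5 = 9 (sole candidate).
A6 = 6 (sole candidate).
D6 = 5 (sole candidate).
J6 = 2 (sole candidate).
C7 = 4 (sole candidate).
J7 = 1 (sole candidate).
A8 = 2 (sole candidate).
D8 = 4 (sole candidate).
G8 = 3 (sole candidate).
E9 = 8 (sole candidate).
G9 = 4 (sole candidate).
J9 = 5 (sole candidate).
C1 = 1 (sole candidate).
A2 = 9 (sole candidate).
D2 = 8 (sole candidate).
J2 = 7 (sole candidate).
C3 = 8 (sole candidate).
G3 = 6 (sole candidate).
A1 = 3 (sole candidate).
J1 = 9 (sole candidate).
C2 = 2 (sole candidate).
E2 = 5 (sole candidate).
F2 = 4 (sole candidate).
D3 = 1 (sole candidate).
F3 = 3 (sole candidate).
D4 = 6 (sole candidate).
E4 = 7 (sole candidate).
F4 = 1: row 4 has {2,3,4,5,6,7,8,9}; col 6 has {2,3,4,5,8,9}; box has {2,3,4,5,6,7,8,9} → only 1 remains.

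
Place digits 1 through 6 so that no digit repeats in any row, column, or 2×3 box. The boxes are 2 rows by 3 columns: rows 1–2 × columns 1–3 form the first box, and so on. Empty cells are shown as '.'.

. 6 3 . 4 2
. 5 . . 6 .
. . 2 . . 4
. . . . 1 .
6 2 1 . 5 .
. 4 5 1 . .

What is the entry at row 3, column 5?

3

row 1, column 1 = 1 (sole candidate).
row 1, column 4 = 5 (sole candidate).
row 2, column 3 = 4 (sole candidate).
row 2, column 4 = 3 (sole candidate).
row 2, column 6 = 1 (sole candidate).
row 3, column 4 = 6 (sole candidate).
row 3, column 5 = 3: row 3 has {2,4,6}; col 5 has {1,4,5,6}; box has {1,4,6} → only 3 remains.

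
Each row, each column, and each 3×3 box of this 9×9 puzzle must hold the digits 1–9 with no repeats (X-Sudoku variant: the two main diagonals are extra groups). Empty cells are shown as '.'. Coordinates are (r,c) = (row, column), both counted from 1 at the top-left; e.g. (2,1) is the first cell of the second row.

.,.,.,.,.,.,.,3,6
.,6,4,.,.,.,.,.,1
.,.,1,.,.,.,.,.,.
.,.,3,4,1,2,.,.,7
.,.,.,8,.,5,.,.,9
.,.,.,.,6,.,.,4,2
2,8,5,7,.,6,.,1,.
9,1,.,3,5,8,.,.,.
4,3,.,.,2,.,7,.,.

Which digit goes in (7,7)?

9

(5,8) = 6 (sole candidate).
(6,4) = 9 (sole candidate).
(8,8) = 2 (sole candidate).
(8,9) = 4 (sole candidate).
(9,3) = 6 (sole candidate).
(9,4) = 1 (sole candidate).
(9,6) = 9 (sole candidate).
(3,7) = 8 (sole candidate).
(3,9) = 5 (sole candidate).
(4,7) = 5 (sole candidate).
(4,8) = 8 (sole candidate).
(7,5) = 4 (sole candidate).
(7,9) = 3 (sole candidate).
(8,3) = 7 (sole candidate).
(8,7) = 6 (sole candidate).
(9,8) = 5 (sole candidate).
(9,9) = 8 (sole candidate).
(2,8) = 7 (sole candidate).
(3,8) = 9 (sole candidate).
(4,1) = 6 (sole candidate).
(4,2) = 9 (sole candidate).
(5,3) = 2 (sole candidate).
(5,5) = 3 (sole candidate).
(5,7) = 1 (sole candidate).
(6,3) = 8 (sole candidate).
(6,6) = 7 (sole candidate).
(6,7) = 3 (sole candidate).
(7,7) = 9: row 7 has {1,2,3,4,5,6,7,8}; col 7 has {1,3,5,6,7,8}; box has {1,2,3,4,5,6,7,8}; main diagonal has {1,2,3,4,6,7,8} → only 9 remains.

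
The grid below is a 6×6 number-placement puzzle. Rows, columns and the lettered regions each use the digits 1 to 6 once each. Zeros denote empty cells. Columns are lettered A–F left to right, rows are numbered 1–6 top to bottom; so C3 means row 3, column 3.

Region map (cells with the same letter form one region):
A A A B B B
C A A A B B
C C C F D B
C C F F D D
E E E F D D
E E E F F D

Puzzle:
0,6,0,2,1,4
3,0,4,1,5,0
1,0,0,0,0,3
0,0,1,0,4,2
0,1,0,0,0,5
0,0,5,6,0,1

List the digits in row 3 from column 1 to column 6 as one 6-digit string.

A1 = 5 (sole candidate).
C1 = 3 (sole candidate).
B2 = 2 (sole candidate).
F2 = 6 (sole candidate).
E3 = 6: row 3 has {1,3}; col 5 has {1,4,5}; region has {1,2,4,5} → only 6 remains.
A4 = 6 (sole candidate).
B4 = 5 (sole candidate).
D4 = 3 (sole candidate).
D5 = 4 (sole candidate).
E5 = 3 (sole candidate).
E6 = 2 (sole candidate).
B3 = 4: row 3 has {1,3,6}; col 2 has {1,2,5,6}; region has {1,3,5,6} → only 4 remains.
C3 = 2: row 3 has {1,3,4,6}; col 3 has {1,3,4,5}; region has {1,3,4,5,6} → only 2 remains.
D3 = 5: row 3 has {1,2,3,4,6}; col 4 has {1,2,3,4,6}; region has {1,2,3,4,6} → only 5 remains.

142563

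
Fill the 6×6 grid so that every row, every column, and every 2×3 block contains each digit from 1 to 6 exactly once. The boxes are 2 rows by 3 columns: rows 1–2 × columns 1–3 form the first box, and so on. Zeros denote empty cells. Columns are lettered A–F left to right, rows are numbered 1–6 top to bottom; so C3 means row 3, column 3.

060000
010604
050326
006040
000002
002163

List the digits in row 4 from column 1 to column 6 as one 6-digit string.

D4 = 5: row 4 has {4,6}; col 4 has {1,3,6}; box has {2,3,4,6} → only 5 remains.
F4 = 1: row 4 has {4,5,6}; col 6 has {2,3,4,6}; box has {2,3,4,5,6} → only 1 remains.
D5 = 4 (sole candidate).
E5 = 5 (sole candidate).
B6 = 4 (sole candidate).
D1 = 2 (sole candidate).
F1 = 5 (sole candidate).
E2 = 3 (sole candidate).
B5 = 3 (sole candidate).
C5 = 1 (sole candidate).
A6 = 5 (sole candidate).
E1 = 1 (sole candidate).
A2 = 2 (sole candidate).
C2 = 5 (sole candidate).
C3 = 4 (sole candidate).
A4 = 3: row 4 has {1,4,5,6}; col 1 has {2,5}; box has {4,5,6} → only 3 remains.
B4 = 2: row 4 has {1,3,4,5,6}; col 2 has {1,3,4,5,6}; box has {3,4,5,6} → only 2 remains.

326541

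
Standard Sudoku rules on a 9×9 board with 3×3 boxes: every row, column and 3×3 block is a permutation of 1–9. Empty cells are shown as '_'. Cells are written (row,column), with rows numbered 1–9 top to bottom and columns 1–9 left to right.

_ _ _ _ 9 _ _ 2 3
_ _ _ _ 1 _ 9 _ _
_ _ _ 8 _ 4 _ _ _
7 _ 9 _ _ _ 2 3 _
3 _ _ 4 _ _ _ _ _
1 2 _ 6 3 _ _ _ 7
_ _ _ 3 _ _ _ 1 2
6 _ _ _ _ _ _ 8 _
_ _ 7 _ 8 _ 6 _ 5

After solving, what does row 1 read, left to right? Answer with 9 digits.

(4,5) = 5: row 4 has {2,3,7,9}; col 5 has {1,3,8,9}; box has {3,4,6} → only 5 remains.
(4,4) = 1: row 4 has {2,3,5,7,9}; col 4 has {3,4,6,8}; box has {3,4,5,6} → only 1 remains.
(4,6) = 8: row 4 has {1,2,3,5,7,9}; col 6 has {4}; box has {1,3,4,5,6} → only 8 remains.
(6,6) = 9: row 6 has {1,2,3,6,7}; col 6 has {4,8}; box has {1,3,4,5,6,8} → only 9 remains.
(9,2) = 3: in row 9, 3 can only go here (every other open cell in that row sees a 3).
(3,3) = 3: in row 3, 3 can only go here (every other open cell in that row sees a 3).
(2,6) = 3: in row 2, 3 can only go here (every other open cell in that row sees a 3).
(8,7) = 3: in row 8, 3 can only go here (every other open cell in that row sees a 3).
(9,6) = 1: in row 9, 1 can only go here (every other open cell in that row sees a 1).
(7,7) = 7: in box 9, 7 can only go here (every other open cell in that box sees a 7).
Singles propagation stalls before every target cell is settled. Branch on (3,7) (candidates {1,5}).
  Try (3,7) = 1: this forces (3,9)=6, (4,9)=4, (6,8)=5, (8,9)=9, (9,8)=4, (2,8)=7; then (3,8) has no candidate left — contradiction.
So (3,7) = 5.
Singles propagation stalls before every target cell is settled. Branch on (3,1) (candidates {2,9}).
  Try (3,1) = 2: this forces (2,4)=2; then row 9 has no cell left for 2 — contradiction.
So (3,1) = 9.
(3,5) = 2 (hidden single in row 3).
(5,5) = 7 (sole candidate).
(5,6) = 2 (sole candidate).
(8,5) = 4 (sole candidate).
(8,9) = 9 (sole candidate).
(9,8) = 4 (sole candidate).
(6,8) = 5 (sole candidate).
(7,5) = 6 (sole candidate).
(7,6) = 5 (sole candidate).
(8,6) = 7 (sole candidate).
(9,1) = 2 (sole candidate).
(9,4) = 9 (sole candidate).
(1,6) = 6: row 1 has {2,3,9}; col 6 has {1,2,3,4,5,7,8,9}; box has {1,2,3,4,8,9} → only 6 remains.
(8,4) = 2 (sole candidate).
(2,3) = 2 (hidden single in row 2).
(5,8) = 9 (hidden single in row 5).
(7,2) = 9 (hidden single in row 7).
(5,3) = 6 (hidden single in column 3).
(4,2) = 4 (sole candidate).
(4,9) = 6 (sole candidate).
(6,3) = 8 (sole candidate).
(6,7) = 4 (sole candidate).
(7,3) = 4 (sole candidate).
(3,9) = 1 (sole candidate).
(5,2) = 5 (sole candidate).
(5,9) = 8 (sole candidate).
(7,1) = 8 (sole candidate).
(8,2) = 1 (sole candidate).
(8,3) = 5 (sole candidate).
(1,3) = 1: row 1 has {2,3,6,9}; col 3 has {2,3,4,5,6,7,8,9}; box has {2,3,9} → only 1 remains.
(1,7) = 8: row 1 has {1,2,3,6,9}; col 7 has {2,3,4,5,6,7,9}; box has {1,2,3,5,9} → only 8 remains.
(2,9) = 4 (sole candidate).
(5,7) = 1 (sole candidate).
(1,2) = 7: row 1 has {1,2,3,6,8,9}; col 2 has {1,2,3,4,5,9}; box has {1,2,3,9} → only 7 remains.
(1,4) = 5: row 1 has {1,2,3,6,7,8,9}; col 4 has {1,2,3,4,6,8,9}; box has {1,2,3,4,6,8,9} → only 5 remains.
(2,1) = 5 (sole candidate).
(2,4) = 7 (sole candidate).
(2,8) = 6 (sole candidate).
(3,2) = 6 (sole candidate).
(3,8) = 7 (sole candidate).
(1,1) = 4: row 1 has {1,2,3,5,6,7,8,9}; col 1 has {1,2,3,5,6,7,8,9}; box has {1,2,3,5,6,7,9} → only 4 remains.

471596823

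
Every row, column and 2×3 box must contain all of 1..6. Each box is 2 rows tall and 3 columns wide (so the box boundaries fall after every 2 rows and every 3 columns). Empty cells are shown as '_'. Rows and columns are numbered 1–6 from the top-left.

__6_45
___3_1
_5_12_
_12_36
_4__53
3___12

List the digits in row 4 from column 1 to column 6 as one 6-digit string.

row 1, column 4 = 2 (sole candidate).
row 2, column 2 = 2 (sole candidate).
row 2, column 5 = 6 (sole candidate).
row 3, column 6 = 4 (sole candidate).
row 4, column 1 = 4: row 4 has {1,2,3,6}; col 1 has {3}; box has {1,2,5} → only 4 remains.
row 4, column 4 = 5: row 4 has {1,2,3,4,6}; col 4 has {1,2,3}; box has {1,2,3,4,6} → only 5 remains.

412536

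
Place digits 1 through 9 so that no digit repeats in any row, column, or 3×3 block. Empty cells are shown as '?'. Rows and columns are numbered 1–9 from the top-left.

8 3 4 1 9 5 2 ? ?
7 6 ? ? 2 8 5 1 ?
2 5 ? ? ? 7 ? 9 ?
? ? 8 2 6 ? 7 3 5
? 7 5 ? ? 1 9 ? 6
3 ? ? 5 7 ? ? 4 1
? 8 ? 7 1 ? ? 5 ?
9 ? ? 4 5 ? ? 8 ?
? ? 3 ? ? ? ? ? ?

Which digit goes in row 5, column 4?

8

row 1, column 9 = 7 (sole candidate).
row 2, column 3 = 9 (sole candidate).
row 2, column 4 = 3 (sole candidate).
row 2, column 9 = 4 (sole candidate).
row 3, column 3 = 1 (sole candidate).
row 3, column 4 = 6 (sole candidate).
row 3, column 5 = 4 (sole candidate).
row 5, column 1 = 4 (sole candidate).
row 5, column 4 = 8: row 5 has {1,4,5,6,7,9}; col 4 has {1,2,3,4,5,6,7}; box has {1,2,5,6,7} → only 8 remains.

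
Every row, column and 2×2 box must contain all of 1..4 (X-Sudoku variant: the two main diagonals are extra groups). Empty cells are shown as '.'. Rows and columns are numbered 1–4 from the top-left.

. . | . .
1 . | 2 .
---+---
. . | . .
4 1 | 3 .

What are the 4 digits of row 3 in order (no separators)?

2314

row 3, column 2 = 3: row 3 has {}; col 2 has {1}; box has {1,4}; anti-diagonal has {2,4} → only 3 remains.
row 4, column 4 = 2: row 4 has {1,3,4}; col 4 has {}; box has {3}; main diagonal has {} → only 2 remains.
row 1, column 1 = 3: row 1 has {}; col 1 has {1,4}; box has {1}; main diagonal has {2} → only 3 remains.
row 1, column 4 = 1: row 1 has {3}; col 4 has {2}; box has {2}; anti-diagonal has {2,3,4} → only 1 remains.
row 2, column 2 = 4: row 2 has {1,2}; col 2 has {1,3}; box has {1,3}; main diagonal has {2,3} → only 4 remains.
row 2, column 4 = 3: row 2 has {1,2,4}; col 4 has {1,2}; box has {1,2} → only 3 remains.
row 3, column 1 = 2: row 3 has {3}; col 1 has {1,3,4}; box has {1,3,4} → only 2 remains.
row 3, column 3 = 1: row 3 has {2,3}; col 3 has {2,3}; box has {2,3}; main diagonal has {2,3,4} → only 1 remains.
row 3, column 4 = 4: row 3 has {1,2,3}; col 4 has {1,2,3}; box has {1,2,3} → only 4 remains.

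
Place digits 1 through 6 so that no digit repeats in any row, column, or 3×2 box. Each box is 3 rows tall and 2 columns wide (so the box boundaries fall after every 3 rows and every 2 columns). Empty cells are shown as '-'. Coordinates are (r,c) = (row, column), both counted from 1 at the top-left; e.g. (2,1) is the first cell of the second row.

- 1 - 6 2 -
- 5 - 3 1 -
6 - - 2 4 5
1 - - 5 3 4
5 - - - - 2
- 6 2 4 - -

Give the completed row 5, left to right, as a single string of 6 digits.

(1,6) = 3: row 1 has {1,2,6}; col 6 has {2,4,5}; box has {1,2,4,5} → only 3 remains.
(2,3) = 4: row 2 has {1,3,5}; col 3 has {2}; box has {2,3,6} → only 4 remains.
(2,6) = 6: row 2 has {1,3,4,5}; col 6 has {2,3,4,5}; box has {1,2,3,4,5} → only 6 remains.
(3,2) = 3: row 3 has {2,4,5,6}; col 2 has {1,5,6}; box has {1,5,6} → only 3 remains.
(3,3) = 1: row 3 has {2,3,4,5,6}; col 3 has {2,4}; box has {2,3,4,6} → only 1 remains.
(4,2) = 2: row 4 has {1,3,4,5}; col 2 has {1,3,5,6}; box has {1,5,6} → only 2 remains.
(4,3) = 6: row 4 has {1,2,3,4,5}; col 3 has {1,2,4}; box has {2,4,5} → only 6 remains.
(5,2) = 4: row 5 has {2,5}; col 2 has {1,2,3,5,6}; box has {1,2,5,6} → only 4 remains.
(5,3) = 3: row 5 has {2,4,5}; col 3 has {1,2,4,6}; box has {2,4,5,6} → only 3 remains.
(5,4) = 1: row 5 has {2,3,4,5}; col 4 has {2,3,4,5,6}; box has {2,3,4,5,6} → only 1 remains.
(5,5) = 6: row 5 has {1,2,3,4,5}; col 5 has {1,2,3,4}; box has {2,3,4} → only 6 remains.

543162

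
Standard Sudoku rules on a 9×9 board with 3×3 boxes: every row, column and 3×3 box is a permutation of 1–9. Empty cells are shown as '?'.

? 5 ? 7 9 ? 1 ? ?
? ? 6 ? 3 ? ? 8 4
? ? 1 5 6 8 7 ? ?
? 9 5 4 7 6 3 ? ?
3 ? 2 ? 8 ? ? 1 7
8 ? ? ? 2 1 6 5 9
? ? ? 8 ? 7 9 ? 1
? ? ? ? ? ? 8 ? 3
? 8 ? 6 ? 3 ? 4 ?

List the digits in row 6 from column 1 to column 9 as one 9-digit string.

847321659

r2c6 = 2: row 2 has {3,4,6,8}; col 6 has {1,3,6,7,8}; box has {3,5,6,7,8,9} → only 2 remains.
r2c7 = 5: row 2 has {2,3,4,6,8}; col 7 has {1,3,6,7,8,9}; box has {1,4,7,8} → only 5 remains.
r3c9 = 2: row 3 has {1,5,6,7,8}; col 9 has {1,3,4,7,9}; box has {1,4,5,7,8} → only 2 remains.
r4c1 = 1: row 4 has {3,4,5,6,7,9}; col 1 has {3,8}; box has {2,3,5,8,9} → only 1 remains.
r4c8 = 2: row 4 has {1,3,4,5,6,7,9}; col 8 has {1,4,5,8}; box has {1,3,5,6,7,9} → only 2 remains.
r4c9 = 8: row 4 has {1,2,3,4,5,6,7,9}; col 9 has {1,2,3,4,7,9}; box has {1,2,3,5,6,7,9} → only 8 remains.
r5c4 = 9: row 5 has {1,2,3,7,8}; col 4 has {4,5,6,7,8}; box has {1,2,4,6,7,8} → only 9 remains.
r5c6 = 5: row 5 has {1,2,3,7,8,9}; col 6 has {1,2,3,6,7,8}; box has {1,2,4,6,7,8,9} → only 5 remains.
r5c7 = 4: row 5 has {1,2,3,5,7,8,9}; col 7 has {1,3,5,6,7,8,9}; box has {1,2,3,5,6,7,8,9} → only 4 remains.
r6c4 = 3: row 6 has {1,2,5,6,8,9}; col 4 has {4,5,6,7,8,9}; box has {1,2,4,5,6,7,8,9} → only 3 remains.
r7c8 = 6: row 7 has {1,7,8,9}; col 8 has {1,2,4,5,8}; box has {1,3,4,8,9} → only 6 remains.
r8c8 = 7: row 8 has {3,8}; col 8 has {1,2,4,5,6,8}; box has {1,3,4,6,8,9} → only 7 remains.
r9c7 = 2: row 9 has {3,4,6,8}; col 7 has {1,3,4,5,6,7,8,9}; box has {1,3,4,6,7,8,9} → only 2 remains.
r9c9 = 5: row 9 has {2,3,4,6,8}; col 9 has {1,2,3,4,7,8,9}; box has {1,2,3,4,6,7,8,9} → only 5 remains.
r1c6 = 4: row 1 has {1,5,7,9}; col 6 has {1,2,3,5,6,7,8}; box has {2,3,5,6,7,8,9} → only 4 remains.
r1c8 = 3: row 1 has {1,4,5,7,9}; col 8 has {1,2,4,5,6,7,8}; box has {1,2,4,5,7,8} → only 3 remains.
r1c9 = 6: row 1 has {1,3,4,5,7,9}; col 9 has {1,2,3,4,5,7,8,9}; box has {1,2,3,4,5,7,8} → only 6 remains.
r2c2 = 7: row 2 has {2,3,4,5,6,8}; col 2 has {5,8,9}; box has {1,5,6} → only 7 remains.
r2c4 = 1: row 2 has {2,3,4,5,6,7,8}; col 4 has {3,4,5,6,7,8,9}; box has {2,3,4,5,6,7,8,9} → only 1 remains.
r3c8 = 9: row 3 has {1,2,5,6,7,8}; col 8 has {1,2,3,4,5,6,7,8}; box has {1,2,3,4,5,6,7,8} → only 9 remains.
r5c2 = 6: row 5 has {1,2,3,4,5,7,8,9}; col 2 has {5,7,8,9}; box has {1,2,3,5,8,9} → only 6 remains.
r6c2 = 4: row 6 has {1,2,3,5,6,8,9}; col 2 has {5,6,7,8,9}; box has {1,2,3,5,6,8,9} → only 4 remains.
r6c3 = 7: row 6 has {1,2,3,4,5,6,8,9}; col 3 has {1,2,5,6}; box has {1,2,3,4,5,6,8,9} → only 7 remains.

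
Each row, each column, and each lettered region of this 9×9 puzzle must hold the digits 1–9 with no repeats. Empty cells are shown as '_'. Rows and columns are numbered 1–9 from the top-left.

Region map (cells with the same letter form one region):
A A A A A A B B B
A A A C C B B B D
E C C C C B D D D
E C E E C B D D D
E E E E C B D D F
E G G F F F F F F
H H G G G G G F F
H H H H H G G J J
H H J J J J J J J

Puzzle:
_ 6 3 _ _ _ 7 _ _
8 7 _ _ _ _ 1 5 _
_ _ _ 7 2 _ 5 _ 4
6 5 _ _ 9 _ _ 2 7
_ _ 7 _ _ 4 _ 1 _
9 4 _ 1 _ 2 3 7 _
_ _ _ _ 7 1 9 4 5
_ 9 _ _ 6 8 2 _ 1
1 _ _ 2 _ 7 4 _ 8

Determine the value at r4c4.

4

r3c1 = 3: row 3 has {2,4,5,7}; col 1 has {1,6,8,9}; region has {6,7,9} → only 3 remains.
r4c6 = 3: row 4 has {2,5,6,7,9}; col 6 has {1,2,4,7,8}; region has {1,4,5,7} → only 3 remains.
r4c7 = 8: row 4 has {2,3,5,6,7,9}; col 7 has {1,2,3,4,5,7,9}; region has {1,2,4,5,7} → only 8 remains.
r5c7 = 6: row 5 has {1,4,7}; col 7 has {1,2,3,4,5,7,8,9}; region has {1,2,4,5,7,8} → only 6 remains.
r5c9 = 9: row 5 has {1,4,6,7}; col 9 has {1,4,5,7,8}; region has {1,2,3,4,5,7} → only 9 remains.
r6c5 = 8: row 6 has {1,2,3,4,7,9}; col 5 has {2,6,7,9}; region has {1,2,3,4,5,7,9} → only 8 remains.
r6c9 = 6: row 6 has {1,2,3,4,7,8,9}; col 9 has {1,4,5,7,8,9}; region has {1,2,3,4,5,7,8,9} → only 6 remains.
r7c1 = 2: row 7 has {1,4,5,7,9}; col 1 has {1,3,6,8,9}; region has {1,6,9} → only 2 remains.
r7c3 = 6: row 7 has {1,2,4,5,7,9}; col 3 has {3,7}; region has {1,2,4,7,8,9} → only 6 remains.
r7c4 = 3: row 7 has {1,2,4,5,6,7,9}; col 4 has {1,2,7}; region has {1,2,4,6,7,8,9} → only 3 remains.
r8c8 = 3: row 8 has {1,2,6,8,9}; col 8 has {1,2,4,5,7}; region has {1,2,4,7,8} → only 3 remains.
r9c2 = 3: row 9 has {1,2,4,7,8}; col 2 has {4,5,6,7,9}; region has {1,2,6,9} → only 3 remains.
r9c5 = 5: row 9 has {1,2,3,4,7,8}; col 5 has {2,6,7,8,9}; region has {1,2,3,4,7,8} → only 5 remains.
r1c9 = 2: row 1 has {3,6,7}; col 9 has {1,4,5,6,7,8,9}; region has {1,3,4,5,7} → only 2 remains.
r2c9 = 3: row 2 has {1,5,7,8}; col 9 has {1,2,4,5,6,7,8,9}; region has {1,2,4,5,6,7,8} → only 3 remains.
r3c8 = 9: row 3 has {2,3,4,5,7}; col 8 has {1,2,3,4,5,7}; region has {1,2,3,4,5,6,7,8} → only 9 remains.
r4c4 = 4: row 4 has {2,3,5,6,7,8,9}; col 4 has {1,2,3,7}; region has {3,6,7,9} → only 4 remains.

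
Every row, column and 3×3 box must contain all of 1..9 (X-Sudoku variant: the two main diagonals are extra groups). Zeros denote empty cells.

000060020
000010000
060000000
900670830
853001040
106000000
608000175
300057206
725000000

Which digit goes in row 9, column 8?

8

row 4, column 2 = 4: row 4 has {3,6,7,8,9}; col 2 has {2,5,6}; box has {1,3,5,6,8,9} → only 4 remains.
row 4, column 3 = 2: row 4 has {3,4,6,7,8,9}; col 3 has {3,5,6,8}; box has {1,3,4,5,6,8,9} → only 2 remains.
row 4, column 6 = 5: row 4 has {2,3,4,6,7,8,9}; col 6 has {1,7}; box has {1,6,7}; anti-diagonal has {7,8} → only 5 remains.
row 4, column 9 = 1: row 4 has {2,3,4,5,6,7,8,9}; col 9 has {5,6}; box has {3,4,8} → only 1 remains.
row 6, column 2 = 7: row 6 has {1,6}; col 2 has {2,4,5,6}; box has {1,2,3,4,5,6,8,9} → only 7 remains.
row 7, column 2 = 9: row 7 has {1,5,6,7,8}; col 2 has {2,4,5,6,7}; box has {2,3,5,6,7,8} → only 9 remains.
row 8, column 2 = 1: row 8 has {2,3,5,6,7}; col 2 has {2,4,5,6,7,9}; box has {2,3,5,6,7,8,9}; anti-diagonal has {5,7,8} → only 1 remains.
row 8, column 3 = 4: row 8 has {1,2,3,5,6,7}; col 3 has {2,3,5,6,8}; box has {1,2,3,5,6,7,8,9} → only 4 remains.
row 1, column 3 = 1: in row 1, 1 can only go here (every other open cell in that row sees a 1).
row 3, column 8 = 1: in row 3, 1 can only go here (every other open cell in that row sees a 1).
row 5, column 7 = 6: in row 5, 6 can only go here (every other open cell in that row sees a 6).
row 2, column 8 = 6: in row 2, 6 can only go here (every other open cell in that row sees a 6).
row 5, column 9 = 7: in row 5, 7 can only go here (every other open cell in that row sees a 7).
row 9, column 4 = 1: in row 9, 1 can only go here (every other open cell in that row sees a 1).
row 9, column 6 = 6: in row 9, 6 can only go here (every other open cell in that row sees a 6).
row 6, column 8 = 5: in column 8, 5 can only go here (every other open cell in that column sees a 5).
row 6, column 7 = 9: row 6 has {1,5,6,7}; col 7 has {1,2,6,8}; box has {1,3,4,5,6,7,8} → only 9 remains.
row 6, column 9 = 2: row 6 has {1,5,6,7,9}; col 9 has {1,5,6,7}; box has {1,3,4,5,6,7,8,9} → only 2 remains.
row 5, column 5 = 2: in main diagonal, 2 can only go here (every other open cell in that diagonal sees a 2).
row 1, column 1 = 5: in main diagonal, 5 can only go here (every other open cell in that diagonal sees a 5).
row 3, column 3 = 7: in main diagonal, 7 can only go here (every other open cell in that diagonal sees a 7).
row 2, column 3 = 9: row 2 has {1,6}; col 3 has {1,2,3,4,5,6,7,8}; box has {1,5,6,7} → only 9 remains.
row 5, column 4 = 9: row 5 has {1,2,3,4,5,6,7,8}; col 4 has {1,6}; box has {1,2,5,6,7} → only 9 remains.
row 8, column 4 = 8: row 8 has {1,2,3,4,5,6,7}; col 4 has {1,6,9}; box has {1,5,6,7} → only 8 remains.
row 8, column 8 = 9: row 8 has {1,2,3,4,5,6,7,8}; col 8 has {1,2,3,4,5,6,7}; box has {1,2,5,6,7}; main diagonal has {1,2,5,6,7} → only 9 remains.
row 9, column 8 = 8: row 9 has {1,2,5,6,7}; col 8 has {1,2,3,4,5,6,7,9}; box has {1,2,5,6,7,9} → only 8 remains.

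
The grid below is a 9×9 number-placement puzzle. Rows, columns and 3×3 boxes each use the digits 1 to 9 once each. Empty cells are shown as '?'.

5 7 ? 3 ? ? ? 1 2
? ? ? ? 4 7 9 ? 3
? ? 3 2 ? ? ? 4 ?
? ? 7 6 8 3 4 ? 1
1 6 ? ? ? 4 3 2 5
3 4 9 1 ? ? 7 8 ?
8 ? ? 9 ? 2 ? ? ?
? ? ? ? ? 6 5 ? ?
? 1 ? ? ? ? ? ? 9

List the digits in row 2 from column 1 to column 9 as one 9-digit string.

621847953

row 4, column 1 = 2: row 4 has {1,3,4,6,7,8}; col 1 has {1,3,5,8}; box has {1,3,4,6,7,9} → only 2 remains.
row 4, column 2 = 5: row 4 has {1,2,3,4,6,7,8}; col 2 has {1,4,6,7}; box has {1,2,3,4,6,7,9} → only 5 remains.
row 4, column 8 = 9: row 4 has {1,2,3,4,5,6,7,8}; col 8 has {1,2,4,8}; box has {1,2,3,4,5,7,8} → only 9 remains.
row 5, column 3 = 8: row 5 has {1,2,3,4,5,6}; col 3 has {3,7,9}; box has {1,2,3,4,5,6,7,9} → only 8 remains.
row 5, column 4 = 7: row 5 has {1,2,3,4,5,6,8}; col 4 has {1,2,3,6,9}; box has {1,3,4,6,8} → only 7 remains.
row 5, column 5 = 9: row 5 has {1,2,3,4,5,6,7,8}; col 5 has {4,8}; box has {1,3,4,6,7,8} → only 9 remains.
row 6, column 6 = 5: row 6 has {1,3,4,7,8,9}; col 6 has {2,3,4,6,7}; box has {1,3,4,6,7,8,9} → only 5 remains.
row 6, column 9 = 6: row 6 has {1,3,4,5,7,8,9}; col 9 has {1,2,3,5,9}; box has {1,2,3,4,5,7,8,9} → only 6 remains.
row 7, column 2 = 3: row 7 has {2,8,9}; col 2 has {1,4,5,6,7}; box has {1,8} → only 3 remains.
row 9, column 6 = 8: row 9 has {1,9}; col 6 has {2,3,4,5,6,7}; box has {2,6,9} → only 8 remains.
row 1, column 5 = 6: row 1 has {1,2,3,5,7}; col 5 has {4,8,9}; box has {2,3,4,7} → only 6 remains.
row 1, column 6 = 9: row 1 has {1,2,3,5,6,7}; col 6 has {2,3,4,5,6,7,8}; box has {2,3,4,6,7} → only 9 remains.
row 1, column 7 = 8: row 1 has {1,2,3,5,6,7,9}; col 7 has {3,4,5,7,9}; box has {1,2,3,4,9} → only 8 remains.
row 2, column 1 = 6: row 2 has {3,4,7,9}; col 1 has {1,2,3,5,8}; box has {3,5,7} → only 6 remains.
row 2, column 8 = 5: row 2 has {3,4,6,7,9}; col 8 has {1,2,4,8,9}; box has {1,2,3,4,8,9} → only 5 remains.
row 3, column 1 = 9: row 3 has {2,3,4}; col 1 has {1,2,3,5,6,8}; box has {3,5,6,7} → only 9 remains.
row 3, column 2 = 8: row 3 has {2,3,4,9}; col 2 has {1,3,4,5,6,7}; box has {3,5,6,7,9} → only 8 remains.
row 3, column 6 = 1: row 3 has {2,3,4,8,9}; col 6 has {2,3,4,5,6,7,8,9}; box has {2,3,4,6,7,9} → only 1 remains.
row 3, column 7 = 6: row 3 has {1,2,3,4,8,9}; col 7 has {3,4,5,7,8,9}; box has {1,2,3,4,5,8,9} → only 6 remains.
row 3, column 9 = 7: row 3 has {1,2,3,4,6,8,9}; col 9 has {1,2,3,5,6,9}; box has {1,2,3,4,5,6,8,9} → only 7 remains.
row 6, column 5 = 2: row 6 has {1,3,4,5,6,7,8,9}; col 5 has {4,6,8,9}; box has {1,3,4,5,6,7,8,9} → only 2 remains.
row 7, column 7 = 1: row 7 has {2,3,8,9}; col 7 has {3,4,5,6,7,8,9}; box has {5,9} → only 1 remains.
row 7, column 9 = 4: row 7 has {1,2,3,8,9}; col 9 has {1,2,3,5,6,7,9}; box has {1,5,9} → only 4 remains.
row 8, column 4 = 4: row 8 has {5,6}; col 4 has {1,2,3,6,7,9}; box has {2,6,8,9} → only 4 remains.
row 8, column 9 = 8: row 8 has {4,5,6}; col 9 has {1,2,3,4,5,6,7,9}; box has {1,4,5,9} → only 8 remains.
row 9, column 4 = 5: row 9 has {1,8,9}; col 4 has {1,2,3,4,6,7,9}; box has {2,4,6,8,9} → only 5 remains.
row 9, column 7 = 2: row 9 has {1,5,8,9}; col 7 has {1,3,4,5,6,7,8,9}; box has {1,4,5,8,9} → only 2 remains.
row 1, column 3 = 4: row 1 has {1,2,3,5,6,7,8,9}; col 3 has {3,7,8,9}; box has {3,5,6,7,8,9} → only 4 remains.
row 2, column 2 = 2: row 2 has {3,4,5,6,7,9}; col 2 has {1,3,4,5,6,7,8}; box has {3,4,5,6,7,8,9} → only 2 remains.
row 2, column 3 = 1: row 2 has {2,3,4,5,6,7,9}; col 3 has {3,4,7,8,9}; box has {2,3,4,5,6,7,8,9} → only 1 remains.
row 2, column 4 = 8: row 2 has {1,2,3,4,5,6,7,9}; col 4 has {1,2,3,4,5,6,7,9}; box has {1,2,3,4,6,7,9} → only 8 remains.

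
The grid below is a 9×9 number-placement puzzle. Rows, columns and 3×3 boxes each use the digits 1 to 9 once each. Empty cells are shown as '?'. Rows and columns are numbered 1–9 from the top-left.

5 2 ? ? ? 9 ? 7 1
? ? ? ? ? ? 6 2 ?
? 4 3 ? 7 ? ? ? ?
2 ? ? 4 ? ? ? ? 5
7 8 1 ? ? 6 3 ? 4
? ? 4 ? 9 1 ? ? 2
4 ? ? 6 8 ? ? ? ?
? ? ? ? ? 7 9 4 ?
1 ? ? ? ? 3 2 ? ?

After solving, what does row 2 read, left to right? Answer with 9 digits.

R4C5 = 3 (sole candidate).
R4C6 = 8 (sole candidate).
R5C8 = 9 (sole candidate).
R1C4 = 3 (hidden single in row 1).
R2C9 = 3: in row 2, 3 can only go here (every other open cell in that row sees a 3).
R7C9 = 7 (sole candidate).
R3C4 = 1 (hidden single in row 3).
R3C1 = 6 (hidden single in row 3).
R1C3 = 8 (sole candidate).
R1C7 = 4 (sole candidate).
R2C1 = 9: row 2 has {2,3,6}; col 1 has {1,2,4,5,6,7}; box has {2,3,4,5,6,8} → only 9 remains.
R2C3 = 7: row 2 has {2,3,6,9}; col 3 has {1,3,4,8}; box has {2,3,4,5,6,8,9} → only 7 remains.
R6C1 = 3 (sole candidate).
R8C1 = 8 (sole candidate).
R8C9 = 6 (sole candidate).
R9C9 = 8 (sole candidate).
R1C5 = 6 (sole candidate).
R2C2 = 1: row 2 has {2,3,6,7,9}; col 2 has {2,4,8}; box has {2,3,4,5,6,7,8,9} → only 1 remains.
R3C9 = 9 (sole candidate).
R9C8 = 5 (sole candidate).
R3C8 = 8 (sole candidate).
R6C8 = 6 (sole candidate).
R7C7 = 1 (sole candidate).
R7C8 = 3 (sole candidate).
R9C4 = 9 (sole candidate).
R9C5 = 4 (sole candidate).
R2C5 = 5: row 2 has {1,2,3,6,7,9}; col 5 has {3,4,6,7,8,9}; box has {1,3,6,7,9} → only 5 remains.
R2C6 = 4: row 2 has {1,2,3,5,6,7,9}; col 6 has {1,3,6,7,8,9}; box has {1,3,5,6,7,9} → only 4 remains.
R3C6 = 2 (sole candidate).
R3C7 = 5 (sole candidate).
R4C7 = 7 (sole candidate).
R4C8 = 1 (sole candidate).
R5C5 = 2 (sole candidate).
R6C2 = 5 (sole candidate).
R6C4 = 7 (sole candidate).
R6C7 = 8 (sole candidate).
R7C2 = 9 (sole candidate).
R7C6 = 5 (sole candidate).
R8C2 = 3 (sole candidate).
R8C4 = 2 (sole candidate).
R8C5 = 1 (sole candidate).
R9C3 = 6 (sole candidate).
R2C4 = 8: row 2 has {1,2,3,4,5,6,7,9}; col 4 has {1,2,3,4,6,7,9}; box has {1,2,3,4,5,6,7,9} → only 8 remains.

917854623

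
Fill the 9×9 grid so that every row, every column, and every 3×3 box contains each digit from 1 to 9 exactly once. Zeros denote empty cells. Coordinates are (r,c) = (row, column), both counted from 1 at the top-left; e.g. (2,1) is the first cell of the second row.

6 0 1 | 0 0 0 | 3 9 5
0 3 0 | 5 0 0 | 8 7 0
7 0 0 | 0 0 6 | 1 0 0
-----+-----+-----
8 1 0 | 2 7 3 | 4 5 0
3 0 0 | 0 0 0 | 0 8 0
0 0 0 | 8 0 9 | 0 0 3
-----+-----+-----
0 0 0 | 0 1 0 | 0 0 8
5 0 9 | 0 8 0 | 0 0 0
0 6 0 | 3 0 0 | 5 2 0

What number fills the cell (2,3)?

(3,8) = 4 (sole candidate).
(3,9) = 2 (sole candidate).
(4,3) = 6 (sole candidate).
(4,9) = 9 (sole candidate).
(2,9) = 6 (sole candidate).
(3,4) = 9 (sole candidate).
(3,5) = 3 (sole candidate).
(2,6) = 1 (hidden single in row 2).
(2,1) = 9 (hidden single in row 2).
(5,2) = 9 (hidden single in row 5).
(6,8) = 1 (hidden single in row 6).
(5,9) = 7 (sole candidate).
(5,4) = 1 (hidden single in row 5).
(7,6) = 5 (hidden single in row 7).
(7,7) = 9 (hidden single in row 7).
(5,6) = 4 (sole candidate).
(9,6) = 7 (sole candidate).
(8,6) = 2 (sole candidate).
(1,6) = 8 (sole candidate).
(1,4) = 7 (hidden single in row 1).
(8,9) = 1 (hidden single in row 8).
(8,8) = 3 (hidden single in row 8).
(7,8) = 6 (sole candidate).
(8,7) = 7 (sole candidate).
(9,9) = 4 (sole candidate).
(7,4) = 4 (sole candidate).
(8,2) = 4 (sole candidate).
(8,4) = 6 (sole candidate).
(9,1) = 1 (sole candidate).
(9,3) = 8 (sole candidate).
(9,5) = 9 (sole candidate).
(1,2) = 2 (sole candidate).
(1,5) = 4 (sole candidate).
(2,3) = 4: row 2 has {1,3,5,6,7,8,9}; col 3 has {1,6,8,9}; box has {1,2,3,6,7,9} → only 4 remains.

4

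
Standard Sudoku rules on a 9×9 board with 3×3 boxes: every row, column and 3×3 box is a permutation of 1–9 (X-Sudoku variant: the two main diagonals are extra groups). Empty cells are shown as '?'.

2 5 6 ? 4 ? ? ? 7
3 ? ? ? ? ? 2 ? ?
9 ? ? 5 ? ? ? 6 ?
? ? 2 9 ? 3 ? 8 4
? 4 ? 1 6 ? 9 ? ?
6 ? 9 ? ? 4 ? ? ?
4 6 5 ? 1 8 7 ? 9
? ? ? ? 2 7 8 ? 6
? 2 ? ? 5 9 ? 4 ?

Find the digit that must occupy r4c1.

5

r1c6 = 1: row 1 has {2,4,5,6,7}; col 6 has {3,4,7,8,9}; box has {4,5} → only 1 remains.
r1c7 = 3: row 1 has {1,2,4,5,6,7}; col 7 has {2,7,8,9}; box has {2,6,7} → only 3 remains.
r1c8 = 9: row 1 has {1,2,3,4,5,6,7}; col 8 has {4,6,8}; box has {2,3,6,7} → only 9 remains.
r2c6 = 6: row 2 has {2,3}; col 6 has {1,3,4,7,8,9}; box has {1,4,5} → only 6 remains.
r2c8 = 1: row 2 has {2,3,6}; col 8 has {4,6,8,9}; box has {2,3,6,7,9}; anti-diagonal has {3,5,6,7} → only 1 remains.
r3c6 = 2: row 3 has {5,6,9}; col 6 has {1,3,4,6,7,8,9}; box has {1,4,5,6} → only 2 remains.
r3c7 = 4: row 3 has {2,5,6,9}; col 7 has {2,3,7,8,9}; box has {1,2,3,6,7,9}; anti-diagonal has {1,3,5,6,7} → only 4 remains.
r3c9 = 8: row 3 has {2,4,5,6,9}; col 9 has {4,6,7,9}; box has {1,2,3,4,6,7,9} → only 8 remains.
r4c5 = 7: row 4 has {2,3,4,8,9}; col 5 has {1,2,4,5,6}; box has {1,3,4,6,9} → only 7 remains.
r5c6 = 5: row 5 has {1,4,6,9}; col 6 has {1,2,3,4,6,7,8,9}; box has {1,3,4,6,7,9} → only 5 remains.
r6c5 = 8: row 6 has {4,6,9}; col 5 has {1,2,4,5,6,7}; box has {1,3,4,5,6,7,9} → only 8 remains.
r7c4 = 3: row 7 has {1,4,5,6,7,8,9}; col 4 has {1,5,9}; box has {1,2,5,7,8,9} → only 3 remains.
r7c8 = 2: row 7 has {1,3,4,5,6,7,8,9}; col 8 has {1,4,6,8,9}; box has {4,6,7,8,9} → only 2 remains.
r8c1 = 1: row 8 has {2,6,7,8}; col 1 has {2,3,4,6,9}; box has {2,4,5,6} → only 1 remains.
r8c2 = 9: row 8 has {1,2,6,7,8}; col 2 has {2,4,5,6}; box has {1,2,4,5,6}; anti-diagonal has {1,3,4,5,6,7} → only 9 remains.
r8c3 = 3: row 8 has {1,2,6,7,8,9}; col 3 has {2,5,6,9}; box has {1,2,4,5,6,9} → only 3 remains.
r8c4 = 4: row 8 has {1,2,3,6,7,8,9}; col 4 has {1,3,5,9}; box has {1,2,3,5,7,8,9} → only 4 remains.
r8c8 = 5: row 8 has {1,2,3,4,6,7,8,9}; col 8 has {1,2,4,6,8,9}; box has {2,4,6,7,8,9}; main diagonal has {2,4,6,7,9} → only 5 remains.
r9c1 = 8: row 9 has {2,4,5,9}; col 1 has {1,2,3,4,6,9}; box has {1,2,3,4,5,6,9}; anti-diagonal has {1,3,4,5,6,7,9} → only 8 remains.
r9c3 = 7: row 9 has {2,4,5,8,9}; col 3 has {2,3,5,6,9}; box has {1,2,3,4,5,6,8,9} → only 7 remains.
r9c4 = 6: row 9 has {2,4,5,7,8,9}; col 4 has {1,3,4,5,9}; box has {1,2,3,4,5,7,8,9} → only 6 remains.
r9c7 = 1: row 9 has {2,4,5,6,7,8,9}; col 7 has {2,3,4,7,8,9}; box has {2,4,5,6,7,8,9} → only 1 remains.
r9c9 = 3: row 9 has {1,2,4,5,6,7,8,9}; col 9 has {4,6,7,8,9}; box has {1,2,4,5,6,7,8,9}; main diagonal has {2,4,5,6,7,9} → only 3 remains.
r1c4 = 8: row 1 has {1,2,3,4,5,6,7,9}; col 4 has {1,3,4,5,6,9}; box has {1,2,4,5,6} → only 8 remains.
r2c2 = 8: row 2 has {1,2,3,6}; col 2 has {2,4,5,6,9}; box has {2,3,5,6,9}; main diagonal has {2,3,4,5,6,7,9} → only 8 remains.
r2c3 = 4: row 2 has {1,2,3,6,8}; col 3 has {2,3,5,6,7,9}; box has {2,3,5,6,8,9} → only 4 remains.
r2c4 = 7: row 2 has {1,2,3,4,6,8}; col 4 has {1,3,4,5,6,8,9}; box has {1,2,4,5,6,8} → only 7 remains.
r2c5 = 9: row 2 has {1,2,3,4,6,7,8}; col 5 has {1,2,4,5,6,7,8}; box has {1,2,4,5,6,7,8} → only 9 remains.
r2c9 = 5: row 2 has {1,2,3,4,6,7,8,9}; col 9 has {3,4,6,7,8,9}; box has {1,2,3,4,6,7,8,9} → only 5 remains.
r3c3 = 1: row 3 has {2,4,5,6,8,9}; col 3 has {2,3,4,5,6,7,9}; box has {2,3,4,5,6,8,9}; main diagonal has {2,3,4,5,6,7,8,9} → only 1 remains.
r3c5 = 3: row 3 has {1,2,4,5,6,8,9}; col 5 has {1,2,4,5,6,7,8,9}; box has {1,2,4,5,6,7,8,9} → only 3 remains.
r4c1 = 5: row 4 has {2,3,4,7,8,9}; col 1 has {1,2,3,4,6,8,9}; box has {2,4,6,9} → only 5 remains.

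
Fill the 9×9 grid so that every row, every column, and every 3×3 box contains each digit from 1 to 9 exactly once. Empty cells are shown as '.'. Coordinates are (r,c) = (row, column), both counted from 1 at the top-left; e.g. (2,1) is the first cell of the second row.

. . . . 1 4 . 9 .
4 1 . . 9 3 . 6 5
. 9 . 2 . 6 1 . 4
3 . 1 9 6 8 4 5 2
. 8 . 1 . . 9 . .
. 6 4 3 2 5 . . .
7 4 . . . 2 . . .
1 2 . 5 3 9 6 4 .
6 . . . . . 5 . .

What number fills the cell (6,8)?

(4,2) = 7: row 4 has {1,2,3,4,5,6,8,9}; col 2 has {1,2,4,6,8,9}; box has {1,3,4,6,8} → only 7 remains.
(5,6) = 7: row 5 has {1,8,9}; col 6 has {2,3,4,5,6,8,9}; box has {1,2,3,5,6,8,9} → only 7 remains.
(5,8) = 3: row 5 has {1,7,8,9}; col 8 has {4,5,6,9}; box has {2,4,5,9} → only 3 remains.
(5,9) = 6: row 5 has {1,3,7,8,9}; col 9 has {2,4,5}; box has {2,3,4,5,9} → only 6 remains.
(6,1) = 9: row 6 has {2,3,4,5,6}; col 1 has {1,3,4,6,7}; box has {1,3,4,6,7,8} → only 9 remains.
(7,5) = 8: row 7 has {2,4,7}; col 5 has {1,2,3,6,9}; box has {2,3,5,9} → only 8 remains.
(7,7) = 3: row 7 has {2,4,7,8}; col 7 has {1,4,5,6,9}; box has {4,5,6} → only 3 remains.
(7,8) = 1: row 7 has {2,3,4,7,8}; col 8 has {3,4,5,6,9}; box has {3,4,5,6} → only 1 remains.
(7,9) = 9: row 7 has {1,2,3,4,7,8}; col 9 has {2,4,5,6}; box has {1,3,4,5,6} → only 9 remains.
(8,3) = 8: row 8 has {1,2,3,4,5,6,9}; col 3 has {1,4}; box has {1,2,4,6,7} → only 8 remains.
(8,9) = 7: row 8 has {1,2,3,4,5,6,8,9}; col 9 has {2,4,5,6,9}; box has {1,3,4,5,6,9} → only 7 remains.
(9,2) = 3: row 9 has {5,6}; col 2 has {1,2,4,6,7,8,9}; box has {1,2,4,6,7,8} → only 3 remains.
(9,3) = 9: row 9 has {3,5,6}; col 3 has {1,4,8}; box has {1,2,3,4,6,7,8} → only 9 remains.
(9,6) = 1: row 9 has {3,5,6,9}; col 6 has {2,3,4,5,6,7,8,9}; box has {2,3,5,8,9} → only 1 remains.
(9,9) = 8: row 9 has {1,3,5,6,9}; col 9 has {2,4,5,6,7,9}; box has {1,3,4,5,6,7,9} → only 8 remains.
(1,2) = 5: row 1 has {1,4,9}; col 2 has {1,2,3,4,6,7,8,9}; box has {1,4,9} → only 5 remains.
(1,9) = 3: row 1 has {1,4,5,9}; col 9 has {2,4,5,6,7,8,9}; box has {1,4,5,6,9} → only 3 remains.
(3,1) = 8: row 3 has {1,2,4,6,9}; col 1 has {1,3,4,6,7,9}; box has {1,4,5,9} → only 8 remains.
(3,8) = 7: row 3 has {1,2,4,6,8,9}; col 8 has {1,3,4,5,6,9}; box has {1,3,4,5,6,9} → only 7 remains.
(5,5) = 4: row 5 has {1,3,6,7,8,9}; col 5 has {1,2,3,6,8,9}; box has {1,2,3,5,6,7,8,9} → only 4 remains.
(6,8) = 8: row 6 has {2,3,4,5,6,9}; col 8 has {1,3,4,5,6,7,9}; box has {2,3,4,5,6,9} → only 8 remains.

8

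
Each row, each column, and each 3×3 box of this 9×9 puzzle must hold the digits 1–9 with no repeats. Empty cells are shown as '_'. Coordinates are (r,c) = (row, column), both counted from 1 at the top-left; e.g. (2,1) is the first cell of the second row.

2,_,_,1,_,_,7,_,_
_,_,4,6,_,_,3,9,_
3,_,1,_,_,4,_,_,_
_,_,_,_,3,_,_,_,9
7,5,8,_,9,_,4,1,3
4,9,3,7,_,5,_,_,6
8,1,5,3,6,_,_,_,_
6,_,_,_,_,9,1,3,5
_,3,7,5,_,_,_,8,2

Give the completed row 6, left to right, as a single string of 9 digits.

493715826

(2,1) = 5: row 2 has {3,4,6,9}; col 1 has {2,3,4,6,7,8}; box has {1,2,3,4} → only 5 remains.
(3,9) = 8: row 3 has {1,3,4}; col 9 has {2,3,5,6,9}; box has {3,7,9} → only 8 remains.
(4,1) = 1: row 4 has {3,9}; col 1 has {2,3,4,5,6,7,8}; box has {3,4,5,7,8,9} → only 1 remains.
(5,4) = 2: row 5 has {1,3,4,5,7,8,9}; col 4 has {1,3,5,6,7}; box has {3,5,7,9} → only 2 remains.
(5,6) = 6: row 5 has {1,2,3,4,5,7,8,9}; col 6 has {4,5,9}; box has {2,3,5,7,9} → only 6 remains.
(6,8) = 2: row 6 has {3,4,5,6,7,9}; col 8 has {1,3,8,9}; box has {1,3,4,6,9} → only 2 remains.
(7,7) = 9: row 7 has {1,3,5,6,8}; col 7 has {1,3,4,7}; box has {1,2,3,5,8} → only 9 remains.
(8,3) = 2: row 8 has {1,3,5,6,9}; col 3 has {1,3,4,5,7,8}; box has {1,3,5,6,7,8} → only 2 remains.
(9,1) = 9: row 9 has {2,3,5,7,8}; col 1 has {1,2,3,4,5,6,7,8}; box has {1,2,3,5,6,7,8} → only 9 remains.
(9,6) = 1: row 9 has {2,3,5,7,8,9}; col 6 has {4,5,6,9}; box has {3,5,6,9} → only 1 remains.
(9,7) = 6: row 9 has {1,2,3,5,7,8,9}; col 7 has {1,3,4,7,9}; box has {1,2,3,5,8,9} → only 6 remains.
(1,9) = 4: row 1 has {1,2,7}; col 9 has {2,3,5,6,8,9}; box has {3,7,8,9} → only 4 remains.
(2,9) = 1: row 2 has {3,4,5,6,9}; col 9 has {2,3,4,5,6,8,9}; box has {3,4,7,8,9} → only 1 remains.
(3,4) = 9: row 3 has {1,3,4,8}; col 4 has {1,2,3,5,6,7}; box has {1,4,6} → only 9 remains.
(4,3) = 6: row 4 has {1,3,9}; col 3 has {1,2,3,4,5,7,8}; box has {1,3,4,5,7,8,9} → only 6 remains.
(4,6) = 8: row 4 has {1,3,6,9}; col 6 has {1,4,5,6,9}; box has {2,3,5,6,7,9} → only 8 remains.
(4,7) = 5: row 4 has {1,3,6,8,9}; col 7 has {1,3,4,6,7,9}; box has {1,2,3,4,6,9} → only 5 remains.
(4,8) = 7: row 4 has {1,3,5,6,8,9}; col 8 has {1,2,3,8,9}; box has {1,2,3,4,5,6,9} → only 7 remains.
(6,5) = 1: row 6 has {2,3,4,5,6,7,9}; col 5 has {3,6,9}; box has {2,3,5,6,7,8,9} → only 1 remains.
(6,7) = 8: row 6 has {1,2,3,4,5,6,7,9}; col 7 has {1,3,4,5,6,7,9}; box has {1,2,3,4,5,6,7,9} → only 8 remains.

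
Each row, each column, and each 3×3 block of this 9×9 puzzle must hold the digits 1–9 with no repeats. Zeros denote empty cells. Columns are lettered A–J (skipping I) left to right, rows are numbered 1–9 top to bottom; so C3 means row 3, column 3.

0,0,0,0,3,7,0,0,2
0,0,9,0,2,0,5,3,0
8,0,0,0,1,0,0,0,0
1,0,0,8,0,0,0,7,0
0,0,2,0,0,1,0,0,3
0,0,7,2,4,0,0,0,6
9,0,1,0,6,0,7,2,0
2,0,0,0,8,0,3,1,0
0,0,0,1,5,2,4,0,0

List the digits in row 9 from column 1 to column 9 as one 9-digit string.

738152469

E4 = 9: row 4 has {1,7,8}; col 5 has {1,2,3,4,5,6,8}; box has {1,2,4,8} → only 9 remains.
G4 = 2: row 4 has {1,7,8,9}; col 7 has {3,4,5,7}; box has {3,6,7} → only 2 remains.
E5 = 7: row 5 has {1,2,3}; col 5 has {1,2,3,4,5,6,8,9}; box has {1,2,4,8,9} → only 7 remains.
B3 = 2: in row 3, 2 can only go here (every other open cell in that row sees a 2).
C3 = 3: in row 3, 3 can only go here (every other open cell in that row sees a 3).
J3 = 7: in row 3, 7 can only go here (every other open cell in that row sees a 7).
G6 = 1: in row 6, 1 can only go here (every other open cell in that row sees a 1).
B1 = 1: in row 1, 1 can only go here (every other open cell in that row sees a 1).
J2 = 1: in row 2, 1 can only go here (every other open cell in that row sees a 1).
F2 = 8: in row 2, 8 can only go here (every other open cell in that row sees an 8).
C9 = 8: in column 3, 8 can only go here (every other open cell in that column sees an 8).
J9 = 9: row 9 has {1,2,4,5,8}; col 9 has {1,2,3,6,7}; box has {1,2,3,4,7} → only 9 remains.
J8 = 5: row 8 has {1,2,3,8}; col 9 has {1,2,3,6,7,9}; box has {1,2,3,4,7,9} → only 5 remains.
H9 = 6: row 9 has {1,2,4,5,8,9}; col 8 has {1,2,3,7}; box has {1,2,3,4,5,7,9} → only 6 remains.
J4 = 4: row 4 has {1,2,7,8,9}; col 9 has {1,2,3,5,6,7,9}; box has {1,2,3,6,7} → only 4 remains.
J7 = 8: row 7 has {1,2,6,7,9}; col 9 has {1,2,3,4,5,6,7,9}; box has {1,2,3,4,5,6,7,9} → only 8 remains.
B7 = 5: in row 7, 5 can only go here (every other open cell in that row sees a 5).
D7 = 3: in column 4, 3 can only go here (every other open cell in that column sees a 3).
D8 = 7: in column 4, 7 can only go here (every other open cell in that column sees a 7).
F7 = 4: row 7 has {1,2,3,5,6,7,8,9}; col 6 has {1,2,7,8}; box has {1,2,3,5,6,7,8} → only 4 remains.
F8 = 9: row 8 has {1,2,3,5,7,8}; col 6 has {1,2,4,7,8}; box has {1,2,3,4,5,6,7,8} → only 9 remains.
Singles propagation stalls before every target cell is settled. Branch on D2 (candidates {4,6}).
  Try D2 = 6: this forces F3=5, D5=5, F6=3, F4=6, A6=5; then C4 has no candidate left — contradiction.
So D2 = 4.
H3 = 4 (hidden single in row 3).
Singles propagation stalls; A9 is still open with candidates {3,7}.
  Try A9 = 3: this forces A6=5, F6=3, B9=7, B2=6, B4=3, C4=6; then row 8 has no cell left for 6 — contradiction.
So A9 = 7.
A2 = 6 (sole candidate).
B2 = 7 (sole candidate).
B9 = 3: row 9 has {1,2,4,5,6,7,8,9}; col 2 has {1,2,5,7}; box has {1,2,5,7,8,9} → only 3 remains.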